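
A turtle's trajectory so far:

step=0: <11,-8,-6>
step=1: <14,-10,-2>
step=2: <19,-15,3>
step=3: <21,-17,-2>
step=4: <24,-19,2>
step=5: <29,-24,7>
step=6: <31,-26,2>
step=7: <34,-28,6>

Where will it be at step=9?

The moves between consecutive positions are <+3,-2,+4>, <+5,-5,+5>, <+2,-2,-5>, <+3,-2,+4>, <+5,-5,+5>, <+2,-2,-5>, <+3,-2,+4>; they repeat the 3-cycle [<+3,-2,+4>, <+5,-5,+5>, <+2,-2,-5>].
step 8: apply <+5,-5,+5> → <39,-33,11>
step 9: apply <+2,-2,-5> → <41,-35,6>

<41,-35,6>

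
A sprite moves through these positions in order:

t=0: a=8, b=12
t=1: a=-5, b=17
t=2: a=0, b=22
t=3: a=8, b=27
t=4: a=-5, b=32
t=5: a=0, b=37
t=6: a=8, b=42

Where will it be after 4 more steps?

a=-5, b=62

The a coordinate repeats the cycle [8, -5, 0] with period 3; step 10 mod 3 = 1, giving -5.
The b coordinate changes by +5 each step, so at step 10 it is 12 + 10·(5) = 62.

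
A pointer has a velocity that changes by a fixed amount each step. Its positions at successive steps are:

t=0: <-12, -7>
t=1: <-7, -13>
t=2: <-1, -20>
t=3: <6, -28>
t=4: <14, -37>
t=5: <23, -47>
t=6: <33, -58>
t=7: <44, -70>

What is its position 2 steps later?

<69, -97>

First differences are <+5, -6>, <+6, -7>, <+7, -8>, <+8, -9>, <+9, -10>, <+10, -11>, <+11, -12>; their common second difference is <+1, -1> (constant acceleration).
step 8: <44, -70> + <+12, -13> → <56, -83>
step 9: <56, -83> + <+13, -14> → <69, -97>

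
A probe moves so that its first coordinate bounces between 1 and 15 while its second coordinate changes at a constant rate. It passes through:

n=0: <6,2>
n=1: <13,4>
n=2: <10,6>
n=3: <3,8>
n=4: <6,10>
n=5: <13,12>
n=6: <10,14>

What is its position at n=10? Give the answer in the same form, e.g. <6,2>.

<10,22>

The first coordinate reflects between 1 and 15, moving 7 per step.
  step 7: 10 → 3
  step 8: 3 → 6
  step 9: 6 → 13
  step 10: 13 → 10
The second coordinate changes by +2 each step: at step 10 it is 22.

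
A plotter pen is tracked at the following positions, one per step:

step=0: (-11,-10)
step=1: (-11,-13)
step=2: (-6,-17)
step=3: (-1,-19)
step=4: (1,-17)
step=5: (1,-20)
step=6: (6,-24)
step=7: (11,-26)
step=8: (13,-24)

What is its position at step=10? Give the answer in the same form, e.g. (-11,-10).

The moves between consecutive positions are (+0,-3), (+5,-4), (+5,-2), (+2,+2), (+0,-3), (+5,-4), (+5,-2), (+2,+2); they repeat the 4-cycle [(+0,-3), (+5,-4), (+5,-2), (+2,+2)].
step 9: apply (+0,-3) → (13,-27)
step 10: apply (+5,-4) → (18,-31)

(18,-31)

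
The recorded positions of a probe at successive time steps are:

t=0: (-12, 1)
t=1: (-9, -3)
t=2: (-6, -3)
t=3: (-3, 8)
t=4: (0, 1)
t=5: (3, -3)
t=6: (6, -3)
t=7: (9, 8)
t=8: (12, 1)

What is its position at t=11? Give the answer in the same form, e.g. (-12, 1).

(21, 8)

First: linear, +3 per step → 21 at step 11.
Second: cycles through 1, -3, -3, 8 every 4 steps. Step 11 lands at position 3 of the cycle → 8.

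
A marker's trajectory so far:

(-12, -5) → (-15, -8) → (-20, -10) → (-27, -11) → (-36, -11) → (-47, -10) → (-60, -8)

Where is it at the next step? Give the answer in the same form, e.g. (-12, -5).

First differences are (-3, -3), (-5, -2), (-7, -1), (-9, +0), (-11, +1), (-13, +2); their common second difference is (-2, +1) (constant acceleration).
step 7: (-60, -8) + (-15, +3) → (-75, -5)

(-75, -5)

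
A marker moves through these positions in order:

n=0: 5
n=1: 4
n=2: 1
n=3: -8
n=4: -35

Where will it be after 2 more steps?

The jumps are -1, -3, -9, -27 — a geometric progression with ratio 3.
step 5: -35 − 81 → -116
step 6: -116 − 243 → -359

-359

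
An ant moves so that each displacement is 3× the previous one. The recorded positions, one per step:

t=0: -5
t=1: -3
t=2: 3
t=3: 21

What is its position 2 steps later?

Step-to-step displacements: +2, +6, +18; each is 3× the previous.
step 4: 21 + 54 → 75
step 5: 75 + 162 → 237

237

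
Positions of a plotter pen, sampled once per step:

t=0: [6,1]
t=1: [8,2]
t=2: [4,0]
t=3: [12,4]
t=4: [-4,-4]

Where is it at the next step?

Step-to-step displacements: [+2,+1], [-4,-2], [+8,+4], [-16,-8]; each is -2× the previous.
step 5: [-4,-4] + [+32,+16] → [28,12]

[28,12]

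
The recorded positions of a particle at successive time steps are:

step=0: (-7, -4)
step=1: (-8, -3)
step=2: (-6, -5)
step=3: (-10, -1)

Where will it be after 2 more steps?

(-18, 7)

The jumps are (-1, +1), (+2, -2), (-4, +4) — a geometric progression with ratio -2.
step 4: (-10, -1) + (+8, -8) → (-2, -9)
step 5: (-2, -9) + (-16, +16) → (-18, 7)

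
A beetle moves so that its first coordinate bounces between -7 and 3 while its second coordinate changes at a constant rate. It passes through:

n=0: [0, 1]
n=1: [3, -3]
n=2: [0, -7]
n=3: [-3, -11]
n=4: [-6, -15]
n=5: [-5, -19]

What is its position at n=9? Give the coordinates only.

[-1, -35]

The first coordinate travels 3 per step and bounces off the walls at -7 and 3.
  step 6: -5 → -2
  step 7: -2 → 1
  step 8: 1 → 2
  step 9: 2 → -1
The second coordinate changes by -4 each step: at step 9 it is -35.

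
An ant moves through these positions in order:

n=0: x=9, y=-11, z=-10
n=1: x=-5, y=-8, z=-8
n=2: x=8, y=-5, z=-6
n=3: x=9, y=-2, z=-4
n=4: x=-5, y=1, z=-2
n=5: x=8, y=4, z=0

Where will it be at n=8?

X: cycles through 9, -5, 8 every 3 steps. Step 8 lands at position 2 of the cycle → 8.
Y: linear, +3 per step → 13 at step 8.
Z: linear, +2 per step → 6 at step 8.

x=8, y=13, z=6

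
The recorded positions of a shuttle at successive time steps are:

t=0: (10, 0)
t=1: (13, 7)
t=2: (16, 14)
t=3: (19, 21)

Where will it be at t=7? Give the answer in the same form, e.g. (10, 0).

(31, 49)

Constant displacement of (+3, +7) per step.
step 4: (19, 21) + (+3, +7) → (22, 28)
step 5: (22, 28) + (+3, +7) → (25, 35)
step 6: (25, 35) + (+3, +7) → (28, 42)
step 7: (28, 42) + (+3, +7) → (31, 49)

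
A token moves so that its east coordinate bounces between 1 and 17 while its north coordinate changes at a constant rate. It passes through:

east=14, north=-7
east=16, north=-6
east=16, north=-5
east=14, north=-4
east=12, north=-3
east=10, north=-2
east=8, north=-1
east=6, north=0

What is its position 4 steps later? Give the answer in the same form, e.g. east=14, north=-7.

The east coordinate travels 2 per step and bounces off the walls at 1 and 17.
  step 8: 6 → 4
  step 9: 4 → 2
  step 10: 2 → 2
  step 11: 2 → 4
The north coordinate changes by +1 each step: at step 11 it is 4.

east=4, north=4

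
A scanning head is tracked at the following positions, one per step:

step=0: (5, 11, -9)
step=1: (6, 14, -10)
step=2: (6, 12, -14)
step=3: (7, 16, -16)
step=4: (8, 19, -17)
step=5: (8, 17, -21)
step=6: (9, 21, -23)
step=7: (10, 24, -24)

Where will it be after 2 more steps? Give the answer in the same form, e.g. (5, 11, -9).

The moves between consecutive positions are (+1, +3, -1), (+0, -2, -4), (+1, +4, -2), (+1, +3, -1), (+0, -2, -4), (+1, +4, -2), (+1, +3, -1); they repeat the 3-cycle [(+1, +3, -1), (+0, -2, -4), (+1, +4, -2)].
step 8: apply (+0, -2, -4) → (10, 22, -28)
step 9: apply (+1, +4, -2) → (11, 26, -30)

(11, 26, -30)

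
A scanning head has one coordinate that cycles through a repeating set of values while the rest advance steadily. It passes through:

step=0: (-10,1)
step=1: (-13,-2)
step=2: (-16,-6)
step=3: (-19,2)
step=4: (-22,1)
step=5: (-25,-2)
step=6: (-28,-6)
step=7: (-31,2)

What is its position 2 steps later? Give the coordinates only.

(-37,-2)

First: linear, -3 per step → -37 at step 9.
Second: cycles through 1, -2, -6, 2 every 4 steps. Step 9 lands at position 1 of the cycle → -2.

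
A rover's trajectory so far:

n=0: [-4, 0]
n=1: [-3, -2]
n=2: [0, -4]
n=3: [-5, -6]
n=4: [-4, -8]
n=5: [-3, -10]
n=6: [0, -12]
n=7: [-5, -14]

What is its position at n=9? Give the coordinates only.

[-3, -18]

First: cycles through -4, -3, 0, -5 every 4 steps. Step 9 lands at position 1 of the cycle → -3.
Second: linear, -2 per step → -18 at step 9.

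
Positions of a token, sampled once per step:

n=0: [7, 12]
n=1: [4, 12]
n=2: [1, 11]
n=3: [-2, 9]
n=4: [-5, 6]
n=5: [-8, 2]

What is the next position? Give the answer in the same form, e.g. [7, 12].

Taking differences between consecutive positions: [-3, +0], [-3, -1], [-3, -2], [-3, -3], [-3, -4]. These grow by [+0, -1] each step.
step 6: [-8, 2] + [-3, -5] → [-11, -3]

[-11, -3]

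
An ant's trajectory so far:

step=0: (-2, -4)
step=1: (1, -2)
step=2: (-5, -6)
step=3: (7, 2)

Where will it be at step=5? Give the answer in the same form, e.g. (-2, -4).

The jumps are (+3, +2), (-6, -4), (+12, +8) — a geometric progression with ratio -2.
step 4: (7, 2) + (-24, -16) → (-17, -14)
step 5: (-17, -14) + (+48, +32) → (31, 18)

(31, 18)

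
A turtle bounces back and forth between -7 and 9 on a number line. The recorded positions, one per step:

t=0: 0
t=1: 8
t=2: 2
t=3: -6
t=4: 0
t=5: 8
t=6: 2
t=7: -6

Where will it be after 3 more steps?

2

The value reflects between -7 and 9, moving 8 per step.
  step 8: -6 → 0
  step 9: 0 → 8
  step 10: 8 → 2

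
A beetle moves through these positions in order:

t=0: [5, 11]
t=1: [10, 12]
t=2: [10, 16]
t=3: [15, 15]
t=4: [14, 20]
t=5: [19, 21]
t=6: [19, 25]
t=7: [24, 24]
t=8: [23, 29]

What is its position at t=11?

[33, 33]

Step-to-step displacements: [+5, +1], [+0, +4], [+5, -1], [-1, +5], [+5, +1], [+0, +4], [+5, -1], [-1, +5] — a repeating cycle of length 4.
step 9: apply [+5, +1] → [28, 30]
step 10: apply [+0, +4] → [28, 34]
step 11: apply [+5, -1] → [33, 33]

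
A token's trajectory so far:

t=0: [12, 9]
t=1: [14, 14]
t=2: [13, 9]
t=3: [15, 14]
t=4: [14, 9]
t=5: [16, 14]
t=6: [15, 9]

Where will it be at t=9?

The moves between consecutive positions are [+2, +5], [-1, -5], [+2, +5], [-1, -5], [+2, +5], [-1, -5]; they repeat the 2-cycle [[+2, +5], [-1, -5]].
step 7: apply [+2, +5] → [17, 14]
step 8: apply [-1, -5] → [16, 9]
step 9: apply [+2, +5] → [18, 14]

[18, 14]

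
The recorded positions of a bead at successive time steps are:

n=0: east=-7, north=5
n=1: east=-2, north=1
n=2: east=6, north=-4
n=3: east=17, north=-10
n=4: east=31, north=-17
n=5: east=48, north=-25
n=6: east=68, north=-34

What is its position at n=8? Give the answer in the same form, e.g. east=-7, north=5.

Taking differences between consecutive positions: (+5,-4), (+8,-5), (+11,-6), (+14,-7), (+17,-8), (+20,-9). These grow by (+3,-1) each step.
step 7: east=68, north=-34 + (+23,-10) → east=91, north=-44
step 8: east=91, north=-44 + (+26,-11) → east=117, north=-55

east=117, north=-55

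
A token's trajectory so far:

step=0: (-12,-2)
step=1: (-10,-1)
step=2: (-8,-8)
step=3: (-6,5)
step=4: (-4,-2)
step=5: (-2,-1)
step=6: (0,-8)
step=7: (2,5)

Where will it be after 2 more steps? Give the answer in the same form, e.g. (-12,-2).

(6,-1)

The first coordinate changes by +2 each step, so at step 9 it is -12 + 9·(2) = 6.
The second coordinate repeats the cycle [-2, -1, -8, 5] with period 4; step 9 mod 4 = 1, giving -1.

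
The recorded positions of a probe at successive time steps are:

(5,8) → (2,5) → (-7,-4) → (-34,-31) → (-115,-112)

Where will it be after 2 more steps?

The jumps are (-3,-3), (-9,-9), (-27,-27), (-81,-81) — a geometric progression with ratio 3.
step 5: (-115,-112) + (-243,-243) → (-358,-355)
step 6: (-358,-355) + (-729,-729) → (-1087,-1084)

(-1087,-1084)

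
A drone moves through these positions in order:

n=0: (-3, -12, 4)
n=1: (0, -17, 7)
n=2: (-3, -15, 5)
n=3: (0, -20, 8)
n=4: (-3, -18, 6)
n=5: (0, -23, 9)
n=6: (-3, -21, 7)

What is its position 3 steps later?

Differencing gives (+3, -5, +3), (-3, +2, -2), (+3, -5, +3), (-3, +2, -2), (+3, -5, +3), (-3, +2, -2). This is the pattern (+3, -5, +3), (-3, +2, -2) repeated.
step 7: apply (+3, -5, +3) → (0, -26, 10)
step 8: apply (-3, +2, -2) → (-3, -24, 8)
step 9: apply (+3, -5, +3) → (0, -29, 11)

(0, -29, 11)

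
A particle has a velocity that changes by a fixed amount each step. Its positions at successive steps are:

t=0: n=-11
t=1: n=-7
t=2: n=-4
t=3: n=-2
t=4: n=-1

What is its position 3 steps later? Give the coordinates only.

n=-4

Taking differences between consecutive positions: +4, +3, +2, +1. These grow by -1 each step.
step 5: -1 + 0 → n=-1
step 6: -1 − 1 → n=-2
step 7: -2 − 2 → n=-4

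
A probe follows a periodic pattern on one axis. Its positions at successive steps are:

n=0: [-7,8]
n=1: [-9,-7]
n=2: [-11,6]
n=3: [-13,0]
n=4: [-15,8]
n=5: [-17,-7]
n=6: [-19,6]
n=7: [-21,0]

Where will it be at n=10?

The first coordinate changes by -2 each step, so at step 10 it is -7 + 10·(-2) = -27.
The second coordinate repeats the cycle [8, -7, 6, 0] with period 4; step 10 mod 4 = 2, giving 6.

[-27,6]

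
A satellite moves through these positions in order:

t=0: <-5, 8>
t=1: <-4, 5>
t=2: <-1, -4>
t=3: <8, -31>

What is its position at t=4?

<35, -112>

Step-to-step displacements: <+1, -3>, <+3, -9>, <+9, -27>; each is 3× the previous.
step 4: <8, -31> + <+27, -81> → <35, -112>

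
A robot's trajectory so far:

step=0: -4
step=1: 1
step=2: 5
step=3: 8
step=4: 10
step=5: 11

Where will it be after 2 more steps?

Taking differences between consecutive positions: +5, +4, +3, +2, +1. These grow by -1 each step.
step 6: 11 + 0 → 11
step 7: 11 − 1 → 10

10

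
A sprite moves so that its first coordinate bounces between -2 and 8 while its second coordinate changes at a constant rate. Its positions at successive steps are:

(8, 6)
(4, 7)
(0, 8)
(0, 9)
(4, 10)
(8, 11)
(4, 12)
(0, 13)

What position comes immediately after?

(0, 14)

The first coordinate travels 4 per step and bounces off the walls at -2 and 8.
  step 8: 0 → 0
The second coordinate changes by +1 each step: at step 8 it is 14.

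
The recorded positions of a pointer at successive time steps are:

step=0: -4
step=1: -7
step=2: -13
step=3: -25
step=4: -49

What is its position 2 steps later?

The jumps are -3, -6, -12, -24 — a geometric progression with ratio 2.
step 5: -49 − 48 → -97
step 6: -97 − 96 → -193

-193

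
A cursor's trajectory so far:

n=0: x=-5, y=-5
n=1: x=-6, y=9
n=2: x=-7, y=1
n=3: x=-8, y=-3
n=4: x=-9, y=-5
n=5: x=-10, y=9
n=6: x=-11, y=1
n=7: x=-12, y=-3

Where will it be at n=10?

The x coordinate changes by -1 each step, so at step 10 it is -5 + 10·(-1) = -15.
The y coordinate repeats the cycle [-5, 9, 1, -3] with period 4; step 10 mod 4 = 2, giving 1.

x=-15, y=1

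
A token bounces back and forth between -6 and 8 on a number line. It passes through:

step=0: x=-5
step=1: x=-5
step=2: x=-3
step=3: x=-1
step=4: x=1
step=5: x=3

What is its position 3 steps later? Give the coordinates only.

x=7

The value reflects between -6 and 8, moving 2 per step.
  step 6: 3 → 5
  step 7: 5 → 7
  step 8: 7 → 7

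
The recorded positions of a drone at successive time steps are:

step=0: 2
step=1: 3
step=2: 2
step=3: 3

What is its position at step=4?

2

Step-to-step displacements: +1, -1, +1; each is -1× the previous.
step 4: 3 − 1 → 2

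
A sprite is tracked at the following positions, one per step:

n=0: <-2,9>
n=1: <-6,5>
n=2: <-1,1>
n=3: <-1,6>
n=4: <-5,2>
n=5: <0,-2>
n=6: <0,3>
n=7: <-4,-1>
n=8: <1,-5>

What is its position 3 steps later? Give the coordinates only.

<2,-8>

The moves between consecutive positions are <-4,-4>, <+5,-4>, <+0,+5>, <-4,-4>, <+5,-4>, <+0,+5>, <-4,-4>, <+5,-4>; they repeat the 3-cycle [<-4,-4>, <+5,-4>, <+0,+5>].
step 9: apply <+0,+5> → <1,0>
step 10: apply <-4,-4> → <-3,-4>
step 11: apply <+5,-4> → <2,-8>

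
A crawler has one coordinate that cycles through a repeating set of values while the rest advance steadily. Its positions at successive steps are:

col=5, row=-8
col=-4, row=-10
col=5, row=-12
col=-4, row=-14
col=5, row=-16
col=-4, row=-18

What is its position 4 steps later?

col=-4, row=-26

Col: cycles through 5, -4 every 2 steps. Step 9 lands at position 1 of the cycle → -4.
Row: linear, -2 per step → -26 at step 9.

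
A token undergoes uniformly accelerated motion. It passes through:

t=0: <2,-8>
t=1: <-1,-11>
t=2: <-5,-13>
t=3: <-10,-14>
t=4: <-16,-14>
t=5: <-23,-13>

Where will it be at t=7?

<-40,-8>

Taking differences between consecutive positions: <-3,-3>, <-4,-2>, <-5,-1>, <-6,+0>, <-7,+1>. These grow by <-1,+1> each step.
step 6: <-23,-13> + <-8,+2> → <-31,-11>
step 7: <-31,-11> + <-9,+3> → <-40,-8>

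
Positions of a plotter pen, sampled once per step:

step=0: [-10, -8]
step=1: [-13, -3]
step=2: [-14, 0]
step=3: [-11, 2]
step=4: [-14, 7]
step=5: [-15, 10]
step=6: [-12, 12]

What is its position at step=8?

Step-to-step displacements: [-3, +5], [-1, +3], [+3, +2], [-3, +5], [-1, +3], [+3, +2] — a repeating cycle of length 3.
step 7: apply [-3, +5] → [-15, 17]
step 8: apply [-1, +3] → [-16, 20]

[-16, 20]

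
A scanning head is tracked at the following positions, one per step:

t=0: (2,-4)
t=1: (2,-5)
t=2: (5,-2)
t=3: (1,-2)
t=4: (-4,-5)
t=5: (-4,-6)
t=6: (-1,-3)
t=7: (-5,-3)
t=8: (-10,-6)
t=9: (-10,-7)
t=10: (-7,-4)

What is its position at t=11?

The moves between consecutive positions are (+0,-1), (+3,+3), (-4,+0), (-5,-3), (+0,-1), (+3,+3), (-4,+0), (-5,-3), (+0,-1), (+3,+3); they repeat the 4-cycle [(+0,-1), (+3,+3), (-4,+0), (-5,-3)].
step 11: apply (-4,+0) → (-11,-4)

(-11,-4)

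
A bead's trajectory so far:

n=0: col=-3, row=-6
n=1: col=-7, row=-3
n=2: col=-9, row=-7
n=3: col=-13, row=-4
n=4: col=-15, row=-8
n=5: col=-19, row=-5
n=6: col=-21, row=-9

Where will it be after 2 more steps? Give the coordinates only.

Differencing gives (-4, +3), (-2, -4), (-4, +3), (-2, -4), (-4, +3), (-2, -4). This is the pattern (-4, +3), (-2, -4) repeated.
step 7: apply (-4, +3) → col=-25, row=-6
step 8: apply (-2, -4) → col=-27, row=-10

col=-27, row=-10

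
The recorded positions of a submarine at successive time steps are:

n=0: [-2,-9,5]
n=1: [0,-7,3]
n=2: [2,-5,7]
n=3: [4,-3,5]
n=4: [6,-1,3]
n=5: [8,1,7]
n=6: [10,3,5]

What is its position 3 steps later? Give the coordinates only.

The first coordinate changes by +2 each step, so at step 9 it is -2 + 9·(2) = 16.
The second coordinate changes by +2 each step, so at step 9 it is -9 + 9·(2) = 9.
The third coordinate repeats the cycle [5, 3, 7] with period 3; step 9 mod 3 = 0, giving 5.

[16,9,5]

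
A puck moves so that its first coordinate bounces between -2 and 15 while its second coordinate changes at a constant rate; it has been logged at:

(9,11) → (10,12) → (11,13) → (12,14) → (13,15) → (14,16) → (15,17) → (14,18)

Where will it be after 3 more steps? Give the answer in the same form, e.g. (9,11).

(11,21)

The first coordinate travels 1 per step and bounces off the walls at -2 and 15.
  step 8: 14 → 13
  step 9: 13 → 12
  step 10: 12 → 11
The second coordinate changes by +1 each step: at step 10 it is 21.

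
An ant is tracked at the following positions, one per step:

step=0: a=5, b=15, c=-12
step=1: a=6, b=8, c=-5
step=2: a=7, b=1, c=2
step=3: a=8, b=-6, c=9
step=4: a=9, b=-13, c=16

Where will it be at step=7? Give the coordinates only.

a=12, b=-34, c=37

Each step adds (+1, -7, +7) to the position.
step 5: a=9, b=-13, c=16 + (+1, -7, +7) → a=10, b=-20, c=23
step 6: a=10, b=-20, c=23 + (+1, -7, +7) → a=11, b=-27, c=30
step 7: a=11, b=-27, c=30 + (+1, -7, +7) → a=12, b=-34, c=37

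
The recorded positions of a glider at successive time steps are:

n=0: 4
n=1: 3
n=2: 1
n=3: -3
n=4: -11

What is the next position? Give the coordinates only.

Consecutive displacements -1, -2, -4, -8 scale by a factor of 2 each step.
step 5: -11 − 16 → -27

-27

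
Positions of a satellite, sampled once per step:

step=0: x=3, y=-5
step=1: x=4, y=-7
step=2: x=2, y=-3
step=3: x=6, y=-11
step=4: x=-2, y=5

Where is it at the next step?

Consecutive displacements (+1, -2), (-2, +4), (+4, -8), (-8, +16) scale by a factor of -2 each step.
step 5: x=-2, y=5 + (+16, -32) → x=14, y=-27

x=14, y=-27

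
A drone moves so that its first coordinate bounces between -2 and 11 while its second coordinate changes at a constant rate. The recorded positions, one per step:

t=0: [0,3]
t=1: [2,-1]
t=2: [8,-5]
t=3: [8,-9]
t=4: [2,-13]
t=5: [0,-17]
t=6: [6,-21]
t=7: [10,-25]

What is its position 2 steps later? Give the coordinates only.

The first coordinate travels 6 per step and bounces off the walls at -2 and 11.
  step 8: 10 → 4
  step 9: 4 → -2
The second coordinate changes by -4 each step: at step 9 it is -33.

[-2,-33]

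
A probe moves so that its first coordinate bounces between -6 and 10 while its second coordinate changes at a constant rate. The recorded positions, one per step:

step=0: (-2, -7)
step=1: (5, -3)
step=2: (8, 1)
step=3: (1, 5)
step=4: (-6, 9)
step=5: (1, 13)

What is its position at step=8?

(-2, 25)

The first coordinate travels 7 per step and bounces off the walls at -6 and 10.
  step 6: 1 → 8
  step 7: 8 → 5
  step 8: 5 → -2
The second coordinate changes by +4 each step: at step 8 it is 25.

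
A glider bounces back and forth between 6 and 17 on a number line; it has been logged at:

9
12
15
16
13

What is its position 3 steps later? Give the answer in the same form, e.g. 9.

The value reflects between 6 and 17, moving 3 per step.
  step 5: 13 → 10
  step 6: 10 → 7
  step 7: 7 → 8

8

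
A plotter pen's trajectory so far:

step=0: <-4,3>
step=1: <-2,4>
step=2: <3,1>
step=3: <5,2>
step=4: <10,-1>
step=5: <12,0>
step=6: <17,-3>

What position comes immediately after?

Differencing gives <+2,+1>, <+5,-3>, <+2,+1>, <+5,-3>, <+2,+1>, <+5,-3>. This is the pattern <+2,+1>, <+5,-3> repeated.
step 7: apply <+2,+1> → <19,-2>

<19,-2>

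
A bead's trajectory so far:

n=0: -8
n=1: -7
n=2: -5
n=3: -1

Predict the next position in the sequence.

7

Consecutive displacements +1, +2, +4 scale by a factor of 2 each step.
step 4: -1 + 8 → 7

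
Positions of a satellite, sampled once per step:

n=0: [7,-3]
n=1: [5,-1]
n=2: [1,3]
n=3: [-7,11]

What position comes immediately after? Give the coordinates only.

[-23,27]

Consecutive displacements [-2,+2], [-4,+4], [-8,+8] scale by a factor of 2 each step.
step 4: [-7,11] + [-16,+16] → [-23,27]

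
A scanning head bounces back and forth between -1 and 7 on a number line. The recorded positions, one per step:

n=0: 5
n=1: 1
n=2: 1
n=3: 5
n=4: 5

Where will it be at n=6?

1

The value reflects between -1 and 7, moving 4 per step.
  step 5: 5 → 1
  step 6: 1 → 1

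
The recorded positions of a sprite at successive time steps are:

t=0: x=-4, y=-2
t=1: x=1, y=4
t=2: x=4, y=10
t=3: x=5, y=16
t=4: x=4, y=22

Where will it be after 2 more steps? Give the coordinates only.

Taking differences between consecutive positions: (+5, +6), (+3, +6), (+1, +6), (-1, +6). These grow by (-2, +0) each step.
step 5: x=4, y=22 + (-3, +6) → x=1, y=28
step 6: x=1, y=28 + (-5, +6) → x=-4, y=34

x=-4, y=34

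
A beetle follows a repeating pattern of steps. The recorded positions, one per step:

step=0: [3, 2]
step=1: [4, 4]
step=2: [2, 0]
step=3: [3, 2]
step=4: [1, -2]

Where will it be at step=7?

[1, -2]

The moves between consecutive positions are [+1, +2], [-2, -4], [+1, +2], [-2, -4]; they repeat the 2-cycle [[+1, +2], [-2, -4]].
step 5: apply [+1, +2] → [2, 0]
step 6: apply [-2, -4] → [0, -4]
step 7: apply [+1, +2] → [1, -2]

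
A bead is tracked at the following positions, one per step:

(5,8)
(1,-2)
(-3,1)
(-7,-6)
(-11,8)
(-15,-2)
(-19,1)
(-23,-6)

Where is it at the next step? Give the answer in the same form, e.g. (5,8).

The first coordinate changes by -4 each step, so at step 8 it is 5 + 8·(-4) = -27.
The second coordinate repeats the cycle [8, -2, 1, -6] with period 4; step 8 mod 4 = 0, giving 8.

(-27,8)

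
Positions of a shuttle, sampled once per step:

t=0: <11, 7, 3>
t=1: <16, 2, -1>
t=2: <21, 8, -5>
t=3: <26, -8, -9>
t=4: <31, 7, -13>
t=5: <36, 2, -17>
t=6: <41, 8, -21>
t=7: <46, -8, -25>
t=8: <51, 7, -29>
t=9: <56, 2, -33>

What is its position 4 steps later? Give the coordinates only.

The first coordinate changes by +5 each step, so at step 13 it is 11 + 13·(5) = 76.
The second coordinate repeats the cycle [7, 2, 8, -8] with period 4; step 13 mod 4 = 1, giving 2.
The third coordinate changes by -4 each step, so at step 13 it is 3 + 13·(-4) = -49.

<76, 2, -49>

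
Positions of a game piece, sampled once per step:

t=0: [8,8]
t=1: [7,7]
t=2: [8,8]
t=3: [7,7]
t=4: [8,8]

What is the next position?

The jumps are [-1,-1], [+1,+1], [-1,-1], [+1,+1] — a geometric progression with ratio -1.
step 5: [8,8] + [-1,-1] → [7,7]

[7,7]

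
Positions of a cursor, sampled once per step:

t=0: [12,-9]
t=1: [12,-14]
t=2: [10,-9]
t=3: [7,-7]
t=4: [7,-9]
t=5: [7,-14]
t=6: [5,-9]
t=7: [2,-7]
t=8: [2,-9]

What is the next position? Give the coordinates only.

[2,-14]

The moves between consecutive positions are [+0,-5], [-2,+5], [-3,+2], [+0,-2], [+0,-5], [-2,+5], [-3,+2], [+0,-2]; they repeat the 4-cycle [[+0,-5], [-2,+5], [-3,+2], [+0,-2]].
step 9: apply [+0,-5] → [2,-14]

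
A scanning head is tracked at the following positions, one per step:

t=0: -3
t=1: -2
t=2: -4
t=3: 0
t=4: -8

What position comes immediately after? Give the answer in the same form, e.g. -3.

Step-to-step displacements: +1, -2, +4, -8; each is -2× the previous.
step 5: -8 + 16 → 8

8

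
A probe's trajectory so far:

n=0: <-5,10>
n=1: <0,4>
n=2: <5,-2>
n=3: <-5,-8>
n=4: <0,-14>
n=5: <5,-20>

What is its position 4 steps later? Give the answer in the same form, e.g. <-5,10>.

The first coordinate repeats the cycle [-5, 0, 5] with period 3; step 9 mod 3 = 0, giving -5.
The second coordinate changes by -6 each step, so at step 9 it is 10 + 9·(-6) = -44.

<-5,-44>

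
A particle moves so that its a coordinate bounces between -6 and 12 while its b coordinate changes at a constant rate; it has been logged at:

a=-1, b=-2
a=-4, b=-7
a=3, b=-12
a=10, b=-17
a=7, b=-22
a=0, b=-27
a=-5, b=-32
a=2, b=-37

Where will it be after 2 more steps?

The a coordinate travels 7 per step and bounces off the walls at -6 and 12.
  step 8: 2 → 9
  step 9: 9 → 8
The b coordinate changes by -5 each step: at step 9 it is -47.

a=8, b=-47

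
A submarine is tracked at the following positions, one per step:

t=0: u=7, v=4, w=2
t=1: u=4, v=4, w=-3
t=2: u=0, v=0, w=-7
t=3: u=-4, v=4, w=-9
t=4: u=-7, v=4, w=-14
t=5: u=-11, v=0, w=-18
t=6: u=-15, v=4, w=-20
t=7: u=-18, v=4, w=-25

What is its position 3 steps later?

u=-29, v=4, w=-36

The moves between consecutive positions are (-3, +0, -5), (-4, -4, -4), (-4, +4, -2), (-3, +0, -5), (-4, -4, -4), (-4, +4, -2), (-3, +0, -5); they repeat the 3-cycle [(-3, +0, -5), (-4, -4, -4), (-4, +4, -2)].
step 8: apply (-4, -4, -4) → u=-22, v=0, w=-29
step 9: apply (-4, +4, -2) → u=-26, v=4, w=-31
step 10: apply (-3, +0, -5) → u=-29, v=4, w=-36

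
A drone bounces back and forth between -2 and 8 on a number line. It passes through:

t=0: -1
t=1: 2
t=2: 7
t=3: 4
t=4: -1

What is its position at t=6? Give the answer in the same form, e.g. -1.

The value travels 5 per step and bounces off the walls at -2 and 8.
  step 5: -1 → 2
  step 6: 2 → 7

7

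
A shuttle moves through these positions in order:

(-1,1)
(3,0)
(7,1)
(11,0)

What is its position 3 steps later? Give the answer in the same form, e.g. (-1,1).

(23,1)

The first coordinate changes by +4 each step, so at step 6 it is -1 + 6·(4) = 23.
The second coordinate repeats the cycle [1, 0] with period 2; step 6 mod 2 = 0, giving 1.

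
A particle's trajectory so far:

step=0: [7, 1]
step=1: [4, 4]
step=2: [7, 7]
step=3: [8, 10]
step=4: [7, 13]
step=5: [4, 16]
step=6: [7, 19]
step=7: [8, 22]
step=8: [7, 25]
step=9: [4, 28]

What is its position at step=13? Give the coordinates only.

[4, 40]

The first coordinate repeats the cycle [7, 4, 7, 8] with period 4; step 13 mod 4 = 1, giving 4.
The second coordinate changes by +3 each step, so at step 13 it is 1 + 13·(3) = 40.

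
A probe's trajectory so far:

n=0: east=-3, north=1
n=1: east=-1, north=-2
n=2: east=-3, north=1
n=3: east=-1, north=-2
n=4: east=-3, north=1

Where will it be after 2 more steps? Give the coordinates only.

east=-3, north=1

The jumps are (+2, -3), (-2, +3), (+2, -3), (-2, +3) — a geometric progression with ratio -1.
step 5: east=-3, north=1 + (+2, -3) → east=-1, north=-2
step 6: east=-1, north=-2 + (-2, +3) → east=-3, north=1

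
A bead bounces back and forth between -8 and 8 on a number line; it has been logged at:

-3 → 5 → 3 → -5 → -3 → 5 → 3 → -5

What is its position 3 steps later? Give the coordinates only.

The value reflects between -8 and 8, moving 8 per step.
  step 8: -5 → -3
  step 9: -3 → 5
  step 10: 5 → 3

3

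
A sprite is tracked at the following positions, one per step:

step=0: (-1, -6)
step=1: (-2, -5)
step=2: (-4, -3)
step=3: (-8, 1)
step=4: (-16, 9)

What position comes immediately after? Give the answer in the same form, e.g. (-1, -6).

(-32, 25)

Consecutive displacements (-1, +1), (-2, +2), (-4, +4), (-8, +8) scale by a factor of 2 each step.
step 5: (-16, 9) + (-16, +16) → (-32, 25)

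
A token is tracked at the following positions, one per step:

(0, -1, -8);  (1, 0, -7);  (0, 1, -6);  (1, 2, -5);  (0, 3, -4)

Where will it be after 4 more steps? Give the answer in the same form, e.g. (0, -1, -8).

(0, 7, 0)

The first coordinate repeats the cycle [0, 1] with period 2; step 8 mod 2 = 0, giving 0.
The second coordinate changes by +1 each step, so at step 8 it is -1 + 8·(1) = 7.
The third coordinate changes by +1 each step, so at step 8 it is -8 + 8·(1) = 0.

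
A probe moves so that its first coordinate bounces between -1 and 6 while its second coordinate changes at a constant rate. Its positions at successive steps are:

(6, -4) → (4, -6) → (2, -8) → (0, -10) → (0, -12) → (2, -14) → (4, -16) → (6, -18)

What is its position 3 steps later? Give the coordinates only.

(0, -24)

The first coordinate travels 2 per step and bounces off the walls at -1 and 6.
  step 8: 6 → 4
  step 9: 4 → 2
  step 10: 2 → 0
The second coordinate changes by -2 each step: at step 10 it is -24.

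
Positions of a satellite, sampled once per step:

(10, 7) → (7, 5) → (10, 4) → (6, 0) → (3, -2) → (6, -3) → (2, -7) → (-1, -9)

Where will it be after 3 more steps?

Step-to-step displacements: (-3, -2), (+3, -1), (-4, -4), (-3, -2), (+3, -1), (-4, -4), (-3, -2) — a repeating cycle of length 3.
step 8: apply (+3, -1) → (2, -10)
step 9: apply (-4, -4) → (-2, -14)
step 10: apply (-3, -2) → (-5, -16)

(-5, -16)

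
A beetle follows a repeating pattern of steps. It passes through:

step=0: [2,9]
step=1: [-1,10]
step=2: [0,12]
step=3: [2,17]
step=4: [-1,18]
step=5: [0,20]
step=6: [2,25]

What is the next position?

[-1,26]

The moves between consecutive positions are [-3,+1], [+1,+2], [+2,+5], [-3,+1], [+1,+2], [+2,+5]; they repeat the 3-cycle [[-3,+1], [+1,+2], [+2,+5]].
step 7: apply [-3,+1] → [-1,26]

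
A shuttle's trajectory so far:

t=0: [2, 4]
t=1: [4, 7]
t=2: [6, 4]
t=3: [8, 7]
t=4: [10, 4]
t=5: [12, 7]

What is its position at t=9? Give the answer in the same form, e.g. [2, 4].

[20, 7]

The first coordinate changes by +2 each step, so at step 9 it is 2 + 9·(2) = 20.
The second coordinate repeats the cycle [4, 7] with period 2; step 9 mod 2 = 1, giving 7.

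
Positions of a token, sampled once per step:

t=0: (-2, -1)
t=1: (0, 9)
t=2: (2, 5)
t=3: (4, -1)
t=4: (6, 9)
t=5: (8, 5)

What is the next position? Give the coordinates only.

(10, -1)

The first coordinate changes by +2 each step, so at step 6 it is -2 + 6·(2) = 10.
The second coordinate repeats the cycle [-1, 9, 5] with period 3; step 6 mod 3 = 0, giving -1.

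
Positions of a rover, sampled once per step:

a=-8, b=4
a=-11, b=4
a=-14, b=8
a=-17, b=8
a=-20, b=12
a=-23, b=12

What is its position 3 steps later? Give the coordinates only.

Differencing gives (-3, +0), (-3, +4), (-3, +0), (-3, +4), (-3, +0). This is the pattern (-3, +0), (-3, +4) repeated.
step 6: apply (-3, +4) → a=-26, b=16
step 7: apply (-3, +0) → a=-29, b=16
step 8: apply (-3, +4) → a=-32, b=20

a=-32, b=20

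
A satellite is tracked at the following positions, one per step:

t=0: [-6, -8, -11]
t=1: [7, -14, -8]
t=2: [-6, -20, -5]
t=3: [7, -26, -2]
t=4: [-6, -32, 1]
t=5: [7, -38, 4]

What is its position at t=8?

The first coordinate repeats the cycle [-6, 7] with period 2; step 8 mod 2 = 0, giving -6.
The second coordinate changes by -6 each step, so at step 8 it is -8 + 8·(-6) = -56.
The third coordinate changes by +3 each step, so at step 8 it is -11 + 8·(3) = 13.

[-6, -56, 13]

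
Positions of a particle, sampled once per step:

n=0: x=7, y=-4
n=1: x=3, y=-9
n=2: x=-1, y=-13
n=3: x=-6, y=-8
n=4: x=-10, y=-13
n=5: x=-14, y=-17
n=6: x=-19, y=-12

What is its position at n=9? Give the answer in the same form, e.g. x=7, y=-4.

x=-32, y=-16

The moves between consecutive positions are (-4, -5), (-4, -4), (-5, +5), (-4, -5), (-4, -4), (-5, +5); they repeat the 3-cycle [(-4, -5), (-4, -4), (-5, +5)].
step 7: apply (-4, -5) → x=-23, y=-17
step 8: apply (-4, -4) → x=-27, y=-21
step 9: apply (-5, +5) → x=-32, y=-16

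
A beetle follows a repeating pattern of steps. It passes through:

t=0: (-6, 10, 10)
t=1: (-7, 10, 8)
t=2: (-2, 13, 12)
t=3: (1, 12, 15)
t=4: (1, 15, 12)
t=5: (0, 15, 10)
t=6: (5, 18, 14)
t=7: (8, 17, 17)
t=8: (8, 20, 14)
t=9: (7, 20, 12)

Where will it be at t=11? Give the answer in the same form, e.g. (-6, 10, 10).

(15, 22, 19)

Step-to-step displacements: (-1, +0, -2), (+5, +3, +4), (+3, -1, +3), (+0, +3, -3), (-1, +0, -2), (+5, +3, +4), (+3, -1, +3), (+0, +3, -3), (-1, +0, -2) — a repeating cycle of length 4.
step 10: apply (+5, +3, +4) → (12, 23, 16)
step 11: apply (+3, -1, +3) → (15, 22, 19)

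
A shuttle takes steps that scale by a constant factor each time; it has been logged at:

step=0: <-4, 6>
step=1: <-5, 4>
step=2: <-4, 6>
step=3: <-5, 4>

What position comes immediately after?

<-4, 6>

The jumps are <-1, -2>, <+1, +2>, <-1, -2> — a geometric progression with ratio -1.
step 4: <-5, 4> + <+1, +2> → <-4, 6>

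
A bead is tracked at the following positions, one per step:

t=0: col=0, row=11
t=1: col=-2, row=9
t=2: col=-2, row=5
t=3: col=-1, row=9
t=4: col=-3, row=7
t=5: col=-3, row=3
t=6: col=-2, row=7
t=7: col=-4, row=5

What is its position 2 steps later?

col=-3, row=5

Step-to-step displacements: (-2, -2), (+0, -4), (+1, +4), (-2, -2), (+0, -4), (+1, +4), (-2, -2) — a repeating cycle of length 3.
step 8: apply (+0, -4) → col=-4, row=1
step 9: apply (+1, +4) → col=-3, row=5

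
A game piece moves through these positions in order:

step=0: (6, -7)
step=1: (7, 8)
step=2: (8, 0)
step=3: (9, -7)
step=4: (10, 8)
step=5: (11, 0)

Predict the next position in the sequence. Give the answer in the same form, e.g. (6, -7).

The first coordinate changes by +1 each step, so at step 6 it is 6 + 6·(1) = 12.
The second coordinate repeats the cycle [-7, 8, 0] with period 3; step 6 mod 3 = 0, giving -7.

(12, -7)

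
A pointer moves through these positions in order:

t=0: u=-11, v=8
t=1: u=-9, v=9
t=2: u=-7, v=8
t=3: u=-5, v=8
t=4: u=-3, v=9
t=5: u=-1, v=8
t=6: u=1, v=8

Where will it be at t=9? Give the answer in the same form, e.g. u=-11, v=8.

u=7, v=8

U: linear, +2 per step → 7 at step 9.
V: cycles through 8, 9, 8 every 3 steps. Step 9 lands at position 0 of the cycle → 8.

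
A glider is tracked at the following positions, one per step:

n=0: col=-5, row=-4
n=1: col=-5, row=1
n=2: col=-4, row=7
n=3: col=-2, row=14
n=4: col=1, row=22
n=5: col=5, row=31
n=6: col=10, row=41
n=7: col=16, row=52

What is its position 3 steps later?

Successive displacements: (+0,+5), (+1,+6), (+2,+7), (+3,+8), (+4,+9), (+5,+10), (+6,+11) — each changes by (+1,+1).
step 8: col=16, row=52 + (+7,+12) → col=23, row=64
step 9: col=23, row=64 + (+8,+13) → col=31, row=77
step 10: col=31, row=77 + (+9,+14) → col=40, row=91

col=40, row=91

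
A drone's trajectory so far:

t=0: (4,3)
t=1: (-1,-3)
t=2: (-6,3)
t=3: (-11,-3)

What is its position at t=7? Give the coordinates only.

First: linear, -5 per step → -31 at step 7.
Second: cycles through 3, -3 every 2 steps. Step 7 lands at position 1 of the cycle → -3.

(-31,-3)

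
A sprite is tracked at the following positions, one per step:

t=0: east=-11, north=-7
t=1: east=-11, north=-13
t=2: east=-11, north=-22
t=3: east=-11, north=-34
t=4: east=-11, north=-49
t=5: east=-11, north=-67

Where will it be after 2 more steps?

east=-11, north=-112

Taking differences between consecutive positions: (+0,-6), (+0,-9), (+0,-12), (+0,-15), (+0,-18). These grow by (+0,-3) each step.
step 6: east=-11, north=-67 + (+0,-21) → east=-11, north=-88
step 7: east=-11, north=-88 + (+0,-24) → east=-11, north=-112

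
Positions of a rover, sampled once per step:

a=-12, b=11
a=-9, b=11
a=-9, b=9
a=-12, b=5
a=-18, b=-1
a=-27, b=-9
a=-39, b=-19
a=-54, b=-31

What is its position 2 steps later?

a=-93, b=-61

Taking differences between consecutive positions: (+3, +0), (+0, -2), (-3, -4), (-6, -6), (-9, -8), (-12, -10), (-15, -12). These grow by (-3, -2) each step.
step 8: a=-54, b=-31 + (-18, -14) → a=-72, b=-45
step 9: a=-72, b=-45 + (-21, -16) → a=-93, b=-61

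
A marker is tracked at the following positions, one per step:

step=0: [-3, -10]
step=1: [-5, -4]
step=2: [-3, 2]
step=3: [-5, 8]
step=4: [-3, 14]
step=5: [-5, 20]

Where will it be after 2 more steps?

[-5, 32]

First: cycles through -3, -5 every 2 steps. Step 7 lands at position 1 of the cycle → -5.
Second: linear, +6 per step → 32 at step 7.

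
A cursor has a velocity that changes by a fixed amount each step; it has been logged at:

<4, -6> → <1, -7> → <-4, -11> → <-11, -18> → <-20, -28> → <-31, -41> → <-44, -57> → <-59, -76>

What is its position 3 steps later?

Taking differences between consecutive positions: <-3, -1>, <-5, -4>, <-7, -7>, <-9, -10>, <-11, -13>, <-13, -16>, <-15, -19>. These grow by <-2, -3> each step.
step 8: <-59, -76> + <-17, -22> → <-76, -98>
step 9: <-76, -98> + <-19, -25> → <-95, -123>
step 10: <-95, -123> + <-21, -28> → <-116, -151>

<-116, -151>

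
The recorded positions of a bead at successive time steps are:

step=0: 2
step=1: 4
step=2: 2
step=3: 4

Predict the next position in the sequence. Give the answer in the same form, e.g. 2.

The jumps are +2, -2, +2 — a geometric progression with ratio -1.
step 4: 4 − 2 → 2

2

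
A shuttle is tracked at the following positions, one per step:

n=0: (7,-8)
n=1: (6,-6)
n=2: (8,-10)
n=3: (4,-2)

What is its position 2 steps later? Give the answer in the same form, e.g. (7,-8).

(-4,14)

Consecutive displacements (-1,+2), (+2,-4), (-4,+8) scale by a factor of -2 each step.
step 4: (4,-2) + (+8,-16) → (12,-18)
step 5: (12,-18) + (-16,+32) → (-4,14)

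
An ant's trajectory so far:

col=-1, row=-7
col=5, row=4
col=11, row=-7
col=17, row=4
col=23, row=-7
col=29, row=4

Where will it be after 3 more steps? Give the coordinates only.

col=47, row=-7

Col: linear, +6 per step → 47 at step 8.
Row: cycles through -7, 4 every 2 steps. Step 8 lands at position 0 of the cycle → -7.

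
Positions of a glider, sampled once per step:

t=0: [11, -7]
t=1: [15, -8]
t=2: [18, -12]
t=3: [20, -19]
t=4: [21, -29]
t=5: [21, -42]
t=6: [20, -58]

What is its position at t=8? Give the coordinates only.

[15, -99]

Successive displacements: [+4, -1], [+3, -4], [+2, -7], [+1, -10], [+0, -13], [-1, -16] — each changes by [-1, -3].
step 7: [20, -58] + [-2, -19] → [18, -77]
step 8: [18, -77] + [-3, -22] → [15, -99]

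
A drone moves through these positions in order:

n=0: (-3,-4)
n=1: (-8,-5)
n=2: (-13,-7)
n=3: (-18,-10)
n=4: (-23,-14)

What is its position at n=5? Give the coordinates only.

(-28,-19)

First differences are (-5,-1), (-5,-2), (-5,-3), (-5,-4); their common second difference is (+0,-1) (constant acceleration).
step 5: (-23,-14) + (-5,-5) → (-28,-19)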